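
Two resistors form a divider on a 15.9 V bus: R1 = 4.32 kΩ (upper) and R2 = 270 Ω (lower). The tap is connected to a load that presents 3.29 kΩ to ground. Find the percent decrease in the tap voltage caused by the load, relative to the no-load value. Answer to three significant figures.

7.17 %

The divider's output (Thévenin) resistance is R1‖R2 = 254.1 Ω.
Fractional drop under load = R_th/(R_th + R_L) = 254.1 / (254.1 + 3290) = 0.07170.
So the output falls by 7.17 %.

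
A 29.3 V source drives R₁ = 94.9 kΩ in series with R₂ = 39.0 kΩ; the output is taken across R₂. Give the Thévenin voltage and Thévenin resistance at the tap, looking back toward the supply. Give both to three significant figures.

V_th = 8.53 V, R_th = 27.6 kΩ

V_th is the open-circuit tap voltage: 29.3 × 39.0/(94.9 + 39.0) = 8.53 V.
With the supply zeroed, R₁ and R₂ appear in parallel from the tap: R_th = R₁‖R₂ = (94.9 × 39.0)/133.9 = 27.6 kΩ.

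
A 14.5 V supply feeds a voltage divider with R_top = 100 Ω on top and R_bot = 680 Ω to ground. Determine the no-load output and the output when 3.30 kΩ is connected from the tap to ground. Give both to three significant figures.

Unloaded: 12.6 V; loaded: 12.3 V

Open-circuit: V = 14.5 × 680/(100 + 680) = 12.6 V.
With the load, R_bot becomes R_bot‖R_L = 563.8 Ω, so V = 14.5 × 563.8/663.8 = 12.3 V.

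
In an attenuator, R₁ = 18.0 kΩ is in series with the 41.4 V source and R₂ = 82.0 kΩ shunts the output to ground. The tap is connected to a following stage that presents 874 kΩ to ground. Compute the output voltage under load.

The load sits in parallel with R₂: R₂‖R_L = (82.0 × 874) / (82.0 + 874) = 74.97 kΩ.
V_out = 41.4 × 74.97 / (18.0 + 74.97) = 41.4 × 74.97/92.97 = 33.4 V.

V_out ≈ 33.4 V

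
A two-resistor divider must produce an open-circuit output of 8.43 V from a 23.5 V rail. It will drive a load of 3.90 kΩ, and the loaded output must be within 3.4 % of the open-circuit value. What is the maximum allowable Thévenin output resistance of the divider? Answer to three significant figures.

R_th ≤ 137 Ω

Loading drop = R_th/(R_th + R_L) ≤ 0.0340, so R_th ≤ R_L · ε/(1−ε) = 3.90 kΩ × 0.0340/0.9660 = 137 Ω.
(Any R1, R2 with R2/(R1+R2) = 0.359 and R1‖R2 ≤ 137 Ω will meet the spec.)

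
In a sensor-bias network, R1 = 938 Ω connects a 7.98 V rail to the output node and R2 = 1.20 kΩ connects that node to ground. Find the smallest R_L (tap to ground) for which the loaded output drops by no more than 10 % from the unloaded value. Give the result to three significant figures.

R_L(min) ≈ 4.74 kΩ

Output resistance R_th = R1‖R2 = (938 × 1200)/2138 = 526.5 Ω.
The fractional drop is R_th/(R_th + R_L); requiring this ≤ 0.100 gives R_L ≥ R_th(1/0.100 − 1) = 526.5 × 9.000 = 4.74 kΩ.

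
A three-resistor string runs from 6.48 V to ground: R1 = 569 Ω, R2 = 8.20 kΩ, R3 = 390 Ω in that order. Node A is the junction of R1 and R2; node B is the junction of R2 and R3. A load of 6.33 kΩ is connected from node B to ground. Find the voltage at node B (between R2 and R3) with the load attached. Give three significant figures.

At node B, R3 is in parallel with the load: R3‖R_L = 367.4 Ω.
Below node A the resistance is R2 + (R3‖R_L) = 8567 Ω, so V_A = 6.48 × 8567/9136 = 6.076 V.
Then V_B = V_A × (R3‖R_L)/(R2 + R3‖R_L) = 6.076 × 367.4/8567 = 0.261 V.

V ≈ 0.261 V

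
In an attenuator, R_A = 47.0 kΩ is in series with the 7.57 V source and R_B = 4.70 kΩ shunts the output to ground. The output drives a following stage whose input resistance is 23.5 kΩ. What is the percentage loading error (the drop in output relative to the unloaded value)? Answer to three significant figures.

15.4 %

The divider's output (Thévenin) resistance is R_A‖R_B = 4.273 kΩ.
Fractional drop under load = R_th/(R_th + R_L) = 4.273 / (4.273 + 23.5) = 0.1538.
So the output falls by 15.4 %.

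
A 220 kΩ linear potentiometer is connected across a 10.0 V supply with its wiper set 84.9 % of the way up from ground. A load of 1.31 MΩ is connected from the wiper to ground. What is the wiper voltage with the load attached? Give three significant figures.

V ≈ 8.31 V

The wiper splits the pot into (1−α)R = 33.22 kΩ above and αR = 186.8 kΩ below.
Lower section ‖ load = 163.5 kΩ.
V_wiper = 10.0 × 163.5/(33.22 + 163.5) = 8.31 V.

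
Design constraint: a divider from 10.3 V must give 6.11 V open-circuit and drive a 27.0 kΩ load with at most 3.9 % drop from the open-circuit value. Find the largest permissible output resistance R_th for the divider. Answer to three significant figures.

R_th ≤ 1.10 kΩ

Loading drop = R_th/(R_th + R_L) ≤ 0.0390, so R_th ≤ R_L · ε/(1−ε) = 27.0 kΩ × 0.0390/0.9610 = 1.10 kΩ.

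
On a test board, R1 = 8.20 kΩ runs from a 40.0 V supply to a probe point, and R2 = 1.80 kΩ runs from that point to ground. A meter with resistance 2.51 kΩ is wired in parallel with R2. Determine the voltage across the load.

The load sits in parallel with R2: R2‖R_L = (1.80 × 2.51) / (1.80 + 2.51) = 1.048 kΩ.
V_out = 40.0 × 1.048 / (8.20 + 1.048) = 40.0 × 1.048/9.248 = 4.53 V.
(Unloaded it would have been 7.20 V.)

V_out ≈ 4.53 V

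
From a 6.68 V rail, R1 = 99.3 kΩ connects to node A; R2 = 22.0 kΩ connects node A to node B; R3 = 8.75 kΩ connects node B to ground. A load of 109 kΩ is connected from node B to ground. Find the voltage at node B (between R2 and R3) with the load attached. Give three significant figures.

At node B, R3 is in parallel with the load: R3‖R_L = 8.100 kΩ.
Below node A the resistance is R2 + (R3‖R_L) = 30.10 kΩ, so V_A = 6.68 × 30.10/129.4 = 1.554 V.
Then V_B = V_A × (R3‖R_L)/(R2 + R3‖R_L) = 1.554 × 8.100/30.10 = 0.418 V.

V ≈ 0.418 V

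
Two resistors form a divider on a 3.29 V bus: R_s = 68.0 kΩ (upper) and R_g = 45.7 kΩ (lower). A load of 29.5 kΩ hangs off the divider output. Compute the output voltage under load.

The load sits in parallel with R_g: R_g‖R_L = (45.7 × 29.5) / (45.7 + 29.5) = 17.93 kΩ.
V_out = 3.29 × 17.93 / (68.0 + 17.93) = 3.29 × 17.93/85.93 = 0.686 V.

V_out ≈ 0.686 V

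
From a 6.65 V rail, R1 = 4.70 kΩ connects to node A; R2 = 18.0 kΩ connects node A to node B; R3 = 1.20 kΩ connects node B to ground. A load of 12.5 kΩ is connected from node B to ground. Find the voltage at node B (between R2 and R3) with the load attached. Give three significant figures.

At node B, R3 is in parallel with the load: R3‖R_L = 1.095 kΩ.
Below node A the resistance is R2 + (R3‖R_L) = 19.09 kΩ, so V_A = 6.65 × 19.09/23.79 = 5.336 V.
Then V_B = V_A × (R3‖R_L)/(R2 + R3‖R_L) = 5.336 × 1.095/19.09 = 0.306 V.

V ≈ 0.306 V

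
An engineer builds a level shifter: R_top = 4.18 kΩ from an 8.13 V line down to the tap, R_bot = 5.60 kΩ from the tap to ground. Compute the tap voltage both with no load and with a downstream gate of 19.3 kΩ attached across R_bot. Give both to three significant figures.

Open-circuit: V = 8.13 × 5.60/(4.18 + 5.60) = 4.66 V.
With the load, R_bot becomes R_bot‖R_L = 4.341 kΩ, so V = 8.13 × 4.341/8.521 = 4.14 V.

Unloaded: 4.66 V; loaded: 4.14 V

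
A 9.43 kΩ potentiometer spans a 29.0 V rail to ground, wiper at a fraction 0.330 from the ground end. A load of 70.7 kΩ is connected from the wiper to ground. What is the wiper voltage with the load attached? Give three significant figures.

The wiper splits the pot into (1−α)R = 6.318 kΩ above and αR = 3.112 kΩ below.
Lower section ‖ load = 2.981 kΩ.
V_wiper = 29.0 × 2.981/(6.318 + 2.981) = 9.30 V.

V ≈ 9.30 V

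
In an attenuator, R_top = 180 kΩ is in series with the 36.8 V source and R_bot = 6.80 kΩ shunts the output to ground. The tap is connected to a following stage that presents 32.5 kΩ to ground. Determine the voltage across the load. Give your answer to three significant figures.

V_out ≈ 1.11 V

The load sits in parallel with R_bot: R_bot‖R_L = (6.80 × 32.5) / (6.80 + 32.5) = 5.623 kΩ.
V_out = 36.8 × 5.623 / (180 + 5.623) = 36.8 × 5.623/185.6 = 1.11 V.
(Unloaded it would have been 1.34 V.)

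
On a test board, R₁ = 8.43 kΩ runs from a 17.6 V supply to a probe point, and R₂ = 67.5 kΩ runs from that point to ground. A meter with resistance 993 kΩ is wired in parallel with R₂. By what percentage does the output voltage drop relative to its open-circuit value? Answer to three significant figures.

The divider's output (Thévenin) resistance is R₁‖R₂ = 7.494 kΩ.
Fractional drop under load = R_th/(R_th + R_L) = 7.494 / (7.494 + 993) = 0.007490.
So the output falls by 0.749 %.

0.749 %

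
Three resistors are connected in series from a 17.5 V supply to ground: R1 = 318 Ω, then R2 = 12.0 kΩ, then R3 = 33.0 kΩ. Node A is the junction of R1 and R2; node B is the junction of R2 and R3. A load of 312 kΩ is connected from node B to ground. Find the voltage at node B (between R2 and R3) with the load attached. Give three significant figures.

V ≈ 12.4 V

At node B, R3 is in parallel with the load: R3‖R_L = 29840 Ω.
Below node A the resistance is R2 + (R3‖R_L) = 41840 Ω, so V_A = 17.5 × 41840/42160 = 17.37 V.
Then V_B = V_A × (R3‖R_L)/(R2 + R3‖R_L) = 17.37 × 29840/41840 = 12.4 V.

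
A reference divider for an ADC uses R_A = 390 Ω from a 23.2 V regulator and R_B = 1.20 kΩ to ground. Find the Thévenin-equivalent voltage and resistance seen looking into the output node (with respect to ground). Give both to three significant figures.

V_th is the open-circuit tap voltage: 23.2 × 1200/(390 + 1200) = 17.5 V.
With the supply zeroed, R_A and R_B appear in parallel from the tap: R_th = R_A‖R_B = (390 × 1200)/1590 = 294 Ω.

V_th = 17.5 V, R_th = 294 Ω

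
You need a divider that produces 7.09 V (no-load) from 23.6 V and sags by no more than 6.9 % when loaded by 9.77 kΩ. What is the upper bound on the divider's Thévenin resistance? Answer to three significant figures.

R_th ≤ 724 Ω

Loading drop = R_th/(R_th + R_L) ≤ 0.0690, so R_th ≤ R_L · ε/(1−ε) = 9.77 kΩ × 0.0690/0.9310 = 724 Ω.
(Any R1, R2 with R2/(R1+R2) = 0.300 and R1‖R2 ≤ 724 Ω will meet the spec.)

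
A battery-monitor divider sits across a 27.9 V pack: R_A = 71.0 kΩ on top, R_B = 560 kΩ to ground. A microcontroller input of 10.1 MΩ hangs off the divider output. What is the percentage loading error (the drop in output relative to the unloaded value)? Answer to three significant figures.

0.620 %

The divider's output (Thévenin) resistance is R_A‖R_B = 63.01 kΩ.
Fractional drop under load = R_th/(R_th + R_L) = 63.01 / (63.01 + 10100) = 0.006200.
So the output falls by 0.620 %.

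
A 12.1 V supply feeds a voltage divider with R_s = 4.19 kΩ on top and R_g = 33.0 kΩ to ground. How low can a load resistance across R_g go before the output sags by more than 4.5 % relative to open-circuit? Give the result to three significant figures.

Output resistance R_th = R_s‖R_g = (4.19 × 33.0)/37.19 = 3.718 kΩ.
The fractional drop is R_th/(R_th + R_L); requiring this ≤ 0.0450 gives R_L ≥ R_th(1/0.0450 − 1) = 3.718 × 21.22 = 78.9 kΩ.

R_L(min) ≈ 78.9 kΩ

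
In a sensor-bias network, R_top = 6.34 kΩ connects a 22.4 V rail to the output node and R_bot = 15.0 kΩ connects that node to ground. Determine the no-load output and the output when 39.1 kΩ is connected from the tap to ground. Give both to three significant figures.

Unloaded: 15.7 V; loaded: 14.1 V

Open-circuit: V = 22.4 × 15.0/(6.34 + 15.0) = 15.7 V.
With the load, R_bot becomes R_bot‖R_L = 10.84 kΩ, so V = 22.4 × 10.84/17.18 = 14.1 V.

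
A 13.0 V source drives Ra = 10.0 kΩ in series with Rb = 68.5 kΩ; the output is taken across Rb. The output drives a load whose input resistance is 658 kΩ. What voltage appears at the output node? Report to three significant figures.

V_out ≈ 11.2 V

The load sits in parallel with Rb: Rb‖R_L = (68.5 × 658) / (68.5 + 658) = 62.04 kΩ.
V_out = 13.0 × 62.04 / (10.0 + 62.04) = 13.0 × 62.04/72.04 = 11.2 V.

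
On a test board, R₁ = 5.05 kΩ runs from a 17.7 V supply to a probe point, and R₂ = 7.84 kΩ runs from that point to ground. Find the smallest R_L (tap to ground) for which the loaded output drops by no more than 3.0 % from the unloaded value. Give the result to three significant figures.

R_L(min) ≈ 99.3 kΩ

Output resistance R_th = R₁‖R₂ = (5.05 × 7.84)/12.89 = 3.072 kΩ.
The fractional drop is R_th/(R_th + R_L); requiring this ≤ 0.0300 gives R_L ≥ R_th(1/0.0300 − 1) = 3.072 × 32.33 = 99.3 kΩ.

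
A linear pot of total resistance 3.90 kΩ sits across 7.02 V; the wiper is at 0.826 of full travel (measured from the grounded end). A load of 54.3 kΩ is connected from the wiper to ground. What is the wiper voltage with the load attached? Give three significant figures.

V ≈ 5.74 V

The wiper splits the pot into (1−α)R = 678.6 Ω above and αR = 3221 Ω below.
Lower section ‖ load = 3041 Ω.
V_wiper = 7.02 × 3041/(678.6 + 3041) = 5.74 V.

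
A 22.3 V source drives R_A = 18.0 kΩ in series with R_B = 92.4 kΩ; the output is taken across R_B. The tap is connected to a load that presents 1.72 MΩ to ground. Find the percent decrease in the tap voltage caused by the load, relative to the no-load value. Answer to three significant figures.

0.868 %

The divider's output (Thévenin) resistance is R_A‖R_B = 15.07 kΩ.
Fractional drop under load = R_th/(R_th + R_L) = 15.07 / (15.07 + 1720) = 0.008683.
So the output falls by 0.868 %.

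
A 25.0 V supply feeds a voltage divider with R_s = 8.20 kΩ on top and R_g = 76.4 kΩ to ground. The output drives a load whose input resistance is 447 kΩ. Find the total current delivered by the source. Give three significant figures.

I ≈ 0.340 mA

R_g‖R_L = 65.25 kΩ, so the source sees R_s + R_g‖R_L = 73.45 kΩ.
I = 25.0 V / 73.45 kΩ = 0.340 mA.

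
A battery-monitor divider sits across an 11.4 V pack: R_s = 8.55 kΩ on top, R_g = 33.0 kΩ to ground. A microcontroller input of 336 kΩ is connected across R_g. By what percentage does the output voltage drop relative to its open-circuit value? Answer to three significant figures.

The divider's output (Thévenin) resistance is R_s‖R_g = 6.791 kΩ.
Fractional drop under load = R_th/(R_th + R_L) = 6.791 / (6.791 + 336) = 0.01981.
So the output falls by 1.98 %.

1.98 %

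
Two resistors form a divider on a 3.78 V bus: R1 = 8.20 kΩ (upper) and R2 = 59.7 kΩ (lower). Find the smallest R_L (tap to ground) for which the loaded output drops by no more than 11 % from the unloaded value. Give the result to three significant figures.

R_L(min) ≈ 58.3 kΩ

Output resistance R_th = R1‖R2 = (8.20 × 59.7)/67.90 = 7.210 kΩ.
The fractional drop is R_th/(R_th + R_L); requiring this ≤ 0.110 gives R_L ≥ R_th(1/0.110 − 1) = 7.210 × 8.091 = 58.3 kΩ.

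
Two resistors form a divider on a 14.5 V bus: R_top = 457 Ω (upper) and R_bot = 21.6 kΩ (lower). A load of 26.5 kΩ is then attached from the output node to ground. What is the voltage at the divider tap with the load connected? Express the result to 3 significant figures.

The load sits in parallel with R_bot: R_bot‖R_L = (21600 × 26500) / (21600 + 26500) = 11900 Ω.
V_out = 14.5 × 11900 / (457 + 11900) = 14.5 × 11900/12360 = 14.0 V.

V_out ≈ 14.0 V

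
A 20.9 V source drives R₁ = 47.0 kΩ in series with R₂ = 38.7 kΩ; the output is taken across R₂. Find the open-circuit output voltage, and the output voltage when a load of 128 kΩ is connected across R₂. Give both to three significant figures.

Unloaded: 9.44 V; loaded: 8.10 V

Open-circuit: V = 20.9 × 38.7/(47.0 + 38.7) = 9.44 V.
With the load, R₂ becomes R₂‖R_L = 29.72 kΩ, so V = 20.9 × 29.72/76.72 = 8.10 V.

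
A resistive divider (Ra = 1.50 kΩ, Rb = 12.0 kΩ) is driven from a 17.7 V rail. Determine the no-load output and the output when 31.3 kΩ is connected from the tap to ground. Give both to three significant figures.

Open-circuit: V = 17.7 × 12.0/(1.50 + 12.0) = 15.7 V.
With the load, Rb becomes Rb‖R_L = 8.674 kΩ, so V = 17.7 × 8.674/10.17 = 15.1 V.

Unloaded: 15.7 V; loaded: 15.1 V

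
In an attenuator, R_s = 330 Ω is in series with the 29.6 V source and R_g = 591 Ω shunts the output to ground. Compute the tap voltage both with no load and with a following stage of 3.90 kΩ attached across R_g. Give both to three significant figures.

Open-circuit: V = 29.6 × 591/(330 + 591) = 19.0 V.
With the load, R_g becomes R_g‖R_L = 513.2 Ω, so V = 29.6 × 513.2/843.2 = 18.0 V.

Unloaded: 19.0 V; loaded: 18.0 V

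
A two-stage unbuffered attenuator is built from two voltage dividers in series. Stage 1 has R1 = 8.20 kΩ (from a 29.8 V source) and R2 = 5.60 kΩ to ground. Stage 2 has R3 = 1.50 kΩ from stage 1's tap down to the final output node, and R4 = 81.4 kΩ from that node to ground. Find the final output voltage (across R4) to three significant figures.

V_out ≈ 11.4 V

Stage 2 presents R3+R4 = 82.90 kΩ as a load on stage 1's tap.
Stage 1's lower leg becomes R2‖(R3+R4) = 5.246 kΩ, so V_mid = 29.8 × 5.246/13.45 = 11.63 V.
Stage 2 is itself unloaded: V_out = V_mid × R4/(R3+R4) = 11.63 × 81.4/82.90 = 11.4 V.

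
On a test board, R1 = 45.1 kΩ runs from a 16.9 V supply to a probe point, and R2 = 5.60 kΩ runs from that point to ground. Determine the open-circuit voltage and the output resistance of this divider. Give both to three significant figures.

V_th = 1.87 V, R_th = 4.98 kΩ

V_th is the open-circuit tap voltage: 16.9 × 5.60/(45.1 + 5.60) = 1.87 V.
With the supply zeroed, R1 and R2 appear in parallel from the tap: R_th = R1‖R2 = (45.1 × 5.60)/50.70 = 4.98 kΩ.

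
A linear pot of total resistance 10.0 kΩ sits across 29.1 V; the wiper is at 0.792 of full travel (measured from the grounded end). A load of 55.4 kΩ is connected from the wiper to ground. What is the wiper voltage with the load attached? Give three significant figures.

V ≈ 22.4 V

The wiper splits the pot into (1−α)R = 2.080 kΩ above and αR = 7.920 kΩ below.
Lower section ‖ load = 6.929 kΩ.
V_wiper = 29.1 × 6.929/(2.080 + 6.929) = 22.4 V.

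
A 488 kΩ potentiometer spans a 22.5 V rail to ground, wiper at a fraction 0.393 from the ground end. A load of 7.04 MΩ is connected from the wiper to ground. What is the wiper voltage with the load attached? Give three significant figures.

The wiper splits the pot into (1−α)R = 296.2 kΩ above and αR = 191.8 kΩ below.
Lower section ‖ load = 186.7 kΩ.
V_wiper = 22.5 × 186.7/(296.2 + 186.7) = 8.70 V.

V ≈ 8.70 V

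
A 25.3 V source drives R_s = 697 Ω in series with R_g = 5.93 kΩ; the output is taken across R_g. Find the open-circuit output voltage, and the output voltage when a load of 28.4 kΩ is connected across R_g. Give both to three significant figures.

Open-circuit: V = 25.3 × 5930/(697 + 5930) = 22.6 V.
With the load, R_g becomes R_g‖R_L = 4906 Ω, so V = 25.3 × 4906/5603 = 22.2 V.

Unloaded: 22.6 V; loaded: 22.2 V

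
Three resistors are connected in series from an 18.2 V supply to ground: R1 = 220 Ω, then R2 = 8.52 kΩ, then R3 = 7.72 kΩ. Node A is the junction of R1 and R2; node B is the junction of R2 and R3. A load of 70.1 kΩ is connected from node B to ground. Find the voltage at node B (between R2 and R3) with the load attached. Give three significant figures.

V ≈ 8.06 V

At node B, R3 is in parallel with the load: R3‖R_L = 6954 Ω.
Below node A the resistance is R2 + (R3‖R_L) = 15470 Ω, so V_A = 18.2 × 15470/15690 = 17.94 V.
Then V_B = V_A × (R3‖R_L)/(R2 + R3‖R_L) = 17.94 × 6954/15470 = 8.06 V.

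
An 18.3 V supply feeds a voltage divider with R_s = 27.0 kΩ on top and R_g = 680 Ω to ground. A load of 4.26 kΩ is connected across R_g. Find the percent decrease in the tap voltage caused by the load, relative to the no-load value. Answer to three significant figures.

The divider's output (Thévenin) resistance is R_s‖R_g = 663.3 Ω.
Fractional drop under load = R_th/(R_th + R_L) = 663.3 / (663.3 + 4260) = 0.1347.
So the output falls by 13.5 %.

13.5 %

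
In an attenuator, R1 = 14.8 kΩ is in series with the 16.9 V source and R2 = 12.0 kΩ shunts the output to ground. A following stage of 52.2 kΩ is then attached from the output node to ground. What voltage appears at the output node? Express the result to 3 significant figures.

The load sits in parallel with R2: R2‖R_L = (12.0 × 52.2) / (12.0 + 52.2) = 9.757 kΩ.
V_out = 16.9 × 9.757 / (14.8 + 9.757) = 16.9 × 9.757/24.56 = 6.71 V.
(Unloaded it would have been 7.57 V.)

V_out ≈ 6.71 V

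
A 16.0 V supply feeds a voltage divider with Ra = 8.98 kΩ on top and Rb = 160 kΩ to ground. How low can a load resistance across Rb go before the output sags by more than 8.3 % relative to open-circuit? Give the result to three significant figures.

R_L(min) ≈ 93.9 kΩ

Output resistance R_th = Ra‖Rb = (8.98 × 160)/169.0 = 8.503 kΩ.
The fractional drop is R_th/(R_th + R_L); requiring this ≤ 0.0830 gives R_L ≥ R_th(1/0.0830 − 1) = 8.503 × 11.05 = 93.9 kΩ.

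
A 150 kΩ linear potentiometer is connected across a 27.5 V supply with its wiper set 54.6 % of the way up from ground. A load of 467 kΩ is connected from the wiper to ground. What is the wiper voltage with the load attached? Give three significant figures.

The wiper splits the pot into (1−α)R = 68.10 kΩ above and αR = 81.90 kΩ below.
Lower section ‖ load = 69.68 kΩ.
V_wiper = 27.5 × 69.68/(68.10 + 69.68) = 13.9 V.

V ≈ 13.9 V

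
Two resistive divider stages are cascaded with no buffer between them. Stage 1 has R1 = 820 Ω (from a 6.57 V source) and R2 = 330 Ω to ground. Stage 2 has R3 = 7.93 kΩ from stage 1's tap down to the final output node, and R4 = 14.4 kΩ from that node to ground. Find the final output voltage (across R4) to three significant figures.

V_out ≈ 1.20 V

Stage 2 presents R3+R4 = 22330 Ω as a load on stage 1's tap.
Stage 1's lower leg becomes R2‖(R3+R4) = 325.2 Ω, so V_mid = 6.57 × 325.2/1145 = 1.866 V.
Stage 2 is itself unloaded: V_out = V_mid × R4/(R3+R4) = 1.866 × 14400/22330 = 1.20 V.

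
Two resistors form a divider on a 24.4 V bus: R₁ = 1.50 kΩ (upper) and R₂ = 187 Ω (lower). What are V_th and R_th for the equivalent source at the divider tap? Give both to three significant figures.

V_th is the open-circuit tap voltage: 24.4 × 187/(1500 + 187) = 2.70 V.
With the supply zeroed, R₁ and R₂ appear in parallel from the tap: R_th = R₁‖R₂ = (1500 × 187)/1687 = 166 Ω.

V_th = 2.70 V, R_th = 166 Ω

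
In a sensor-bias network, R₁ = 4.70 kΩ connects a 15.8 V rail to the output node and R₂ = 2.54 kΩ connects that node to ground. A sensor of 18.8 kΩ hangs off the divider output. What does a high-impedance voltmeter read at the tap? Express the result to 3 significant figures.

V_out ≈ 5.10 V

The load sits in parallel with R₂: R₂‖R_L = (2.54 × 18.8) / (2.54 + 18.8) = 2.238 kΩ.
V_out = 15.8 × 2.238 / (4.70 + 2.238) = 15.8 × 2.238/6.938 = 5.10 V.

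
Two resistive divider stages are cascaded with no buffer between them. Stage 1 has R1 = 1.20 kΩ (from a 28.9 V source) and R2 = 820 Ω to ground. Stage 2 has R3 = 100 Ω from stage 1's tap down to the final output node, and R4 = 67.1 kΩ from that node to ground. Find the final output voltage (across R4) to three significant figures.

V_out ≈ 11.6 V

Stage 2 presents R3+R4 = 67200 Ω as a load on stage 1's tap.
Stage 1's lower leg becomes R2‖(R3+R4) = 810.1 Ω, so V_mid = 28.9 × 810.1/2010 = 11.65 V.
Stage 2 is itself unloaded: V_out = V_mid × R4/(R3+R4) = 11.65 × 67100/67200 = 11.6 V.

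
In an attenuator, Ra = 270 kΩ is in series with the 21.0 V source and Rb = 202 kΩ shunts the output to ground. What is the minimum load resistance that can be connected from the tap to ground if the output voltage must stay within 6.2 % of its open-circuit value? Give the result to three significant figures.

R_L(min) ≈ 1.75 MΩ

Output resistance R_th = Ra‖Rb = (270 × 202)/472.0 = 115.6 kΩ.
The fractional drop is R_th/(R_th + R_L); requiring this ≤ 0.0620 gives R_L ≥ R_th(1/0.0620 − 1) = 115.6 × 15.13 = 1.75 MΩ.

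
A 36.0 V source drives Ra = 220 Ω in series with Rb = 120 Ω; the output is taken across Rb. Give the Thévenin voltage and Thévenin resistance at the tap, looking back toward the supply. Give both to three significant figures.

V_th = 12.7 V, R_th = 77.6 Ω

V_th is the open-circuit tap voltage: 36.0 × 120/(220 + 120) = 12.7 V.
With the supply zeroed, Ra and Rb appear in parallel from the tap: R_th = Ra‖Rb = (220 × 120)/340.0 = 77.6 Ω.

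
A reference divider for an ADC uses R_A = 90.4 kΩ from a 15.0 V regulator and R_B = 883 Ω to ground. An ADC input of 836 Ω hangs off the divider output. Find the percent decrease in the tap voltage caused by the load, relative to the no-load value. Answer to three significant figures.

Unloaded V = 15.0 × 883/91280 = 0.1451 V.
Loaded: R_B‖R_L = 429.4 Ω, giving V = 15.0 × 429.4/90830 = 0.07092 V.
Drop = (0.1451 − 0.07092) / 0.1451 = 51.1 %.

51.1 %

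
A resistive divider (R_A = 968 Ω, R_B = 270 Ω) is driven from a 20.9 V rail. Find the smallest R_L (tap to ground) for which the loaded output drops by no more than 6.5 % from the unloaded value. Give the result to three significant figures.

Output resistance R_th = R_A‖R_B = (968 × 270)/1238 = 211.1 Ω.
The fractional drop is R_th/(R_th + R_L); requiring this ≤ 0.0650 gives R_L ≥ R_th(1/0.0650 − 1) = 211.1 × 14.38 = 3.04 kΩ.

R_L(min) ≈ 3.04 kΩ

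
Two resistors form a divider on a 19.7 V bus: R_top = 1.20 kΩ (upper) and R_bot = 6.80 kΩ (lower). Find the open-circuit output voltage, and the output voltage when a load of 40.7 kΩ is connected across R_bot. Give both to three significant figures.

Open-circuit: V = 19.7 × 6.80/(1.20 + 6.80) = 16.7 V.
With the load, R_bot becomes R_bot‖R_L = 5.827 kΩ, so V = 19.7 × 5.827/7.027 = 16.3 V.

Unloaded: 16.7 V; loaded: 16.3 V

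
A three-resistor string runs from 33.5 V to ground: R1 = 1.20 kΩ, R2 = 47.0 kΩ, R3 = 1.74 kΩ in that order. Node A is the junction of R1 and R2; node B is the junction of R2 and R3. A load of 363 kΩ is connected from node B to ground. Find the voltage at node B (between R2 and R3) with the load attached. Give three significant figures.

At node B, R3 is in parallel with the load: R3‖R_L = 1.732 kΩ.
Below node A the resistance is R2 + (R3‖R_L) = 48.73 kΩ, so V_A = 33.5 × 48.73/49.93 = 32.69 V.
Then V_B = V_A × (R3‖R_L)/(R2 + R3‖R_L) = 32.69 × 1.732/48.73 = 1.16 V.

V ≈ 1.16 V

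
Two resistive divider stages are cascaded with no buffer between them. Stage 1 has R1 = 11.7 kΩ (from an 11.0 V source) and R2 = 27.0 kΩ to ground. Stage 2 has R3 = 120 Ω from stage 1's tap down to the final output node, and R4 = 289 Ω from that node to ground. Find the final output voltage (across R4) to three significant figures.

Stage 2 presents R3+R4 = 409.0 Ω as a load on stage 1's tap.
Stage 1's lower leg becomes R2‖(R3+R4) = 402.9 Ω, so V_mid = 11.0 × 402.9/12100 = 0.3662 V.
Stage 2 is itself unloaded: V_out = V_mid × R4/(R3+R4) = 0.3662 × 289/409.0 = 0.259 V.

V_out ≈ 0.259 V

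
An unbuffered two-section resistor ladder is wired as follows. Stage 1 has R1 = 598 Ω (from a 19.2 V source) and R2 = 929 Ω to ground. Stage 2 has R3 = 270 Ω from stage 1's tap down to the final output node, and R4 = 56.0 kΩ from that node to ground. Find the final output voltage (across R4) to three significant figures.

Stage 2 presents R3+R4 = 56270 Ω as a load on stage 1's tap.
Stage 1's lower leg becomes R2‖(R3+R4) = 913.9 Ω, so V_mid = 19.2 × 913.9/1512 = 11.61 V.
Stage 2 is itself unloaded: V_out = V_mid × R4/(R3+R4) = 11.61 × 56000/56270 = 11.6 V.

V_out ≈ 11.6 V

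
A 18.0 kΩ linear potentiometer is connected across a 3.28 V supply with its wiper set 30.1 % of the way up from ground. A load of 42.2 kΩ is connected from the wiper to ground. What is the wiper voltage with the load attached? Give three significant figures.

The wiper splits the pot into (1−α)R = 12.58 kΩ above and αR = 5.418 kΩ below.
Lower section ‖ load = 4.802 kΩ.
V_wiper = 3.28 × 4.802/(12.58 + 4.802) = 0.906 V.

V ≈ 0.906 V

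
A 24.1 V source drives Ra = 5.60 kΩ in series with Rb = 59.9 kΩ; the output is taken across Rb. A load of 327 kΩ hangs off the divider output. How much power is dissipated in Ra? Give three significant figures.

Total resistance from the source is Ra + (Rb‖R_L) = 56.23 kΩ, so I = 24.1/56.23 kΩ = 0.4286 mA.
P = I²·Ra = (0.4286 mA)² × 5.60 kΩ = 1.03 mW.

P ≈ 1.03 mW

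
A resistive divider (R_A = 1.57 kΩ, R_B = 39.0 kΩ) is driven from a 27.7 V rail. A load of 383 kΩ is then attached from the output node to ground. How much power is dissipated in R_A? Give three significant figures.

P ≈ 0.882 mW

Total resistance from the source is R_A + (R_B‖R_L) = 36.97 kΩ, so I = 27.7/36.97 kΩ = 0.7493 mA.
P = I²·R_A = (0.7493 mA)² × 1.57 kΩ = 0.882 mW.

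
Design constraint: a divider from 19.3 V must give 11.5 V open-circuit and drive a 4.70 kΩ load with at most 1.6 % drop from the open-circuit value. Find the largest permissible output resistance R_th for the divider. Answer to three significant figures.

R_th ≤ 76.4 Ω

Loading drop = R_th/(R_th + R_L) ≤ 0.0160, so R_th ≤ R_L · ε/(1−ε) = 4.70 kΩ × 0.0160/0.9840 = 76.4 Ω.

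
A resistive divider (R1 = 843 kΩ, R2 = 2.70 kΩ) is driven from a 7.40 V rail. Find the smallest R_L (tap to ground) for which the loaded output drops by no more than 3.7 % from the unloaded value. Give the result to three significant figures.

R_L(min) ≈ 70.0 kΩ

Output resistance R_th = R1‖R2 = (843 × 2.70)/845.7 = 2.691 kΩ.
The fractional drop is R_th/(R_th + R_L); requiring this ≤ 0.0370 gives R_L ≥ R_th(1/0.0370 − 1) = 2.691 × 26.03 = 70.0 kΩ.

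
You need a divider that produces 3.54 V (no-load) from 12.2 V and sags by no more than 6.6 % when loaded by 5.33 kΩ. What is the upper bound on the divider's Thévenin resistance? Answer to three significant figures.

Loading drop = R_th/(R_th + R_L) ≤ 0.0660, so R_th ≤ R_L · ε/(1−ε) = 5.33 kΩ × 0.0660/0.9340 = 377 Ω.
(Any R1, R2 with R2/(R1+R2) = 0.290 and R1‖R2 ≤ 377 Ω will meet the spec.)

R_th ≤ 377 Ω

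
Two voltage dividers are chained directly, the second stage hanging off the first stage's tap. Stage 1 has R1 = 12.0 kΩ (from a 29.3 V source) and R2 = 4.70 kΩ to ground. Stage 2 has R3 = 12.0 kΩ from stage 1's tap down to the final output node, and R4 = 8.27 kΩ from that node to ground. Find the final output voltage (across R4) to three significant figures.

V_out ≈ 2.88 V

Stage 2 presents R3+R4 = 20.27 kΩ as a load on stage 1's tap.
Stage 1's lower leg becomes R2‖(R3+R4) = 3.815 kΩ, so V_mid = 29.3 × 3.815/15.82 = 7.068 V.
Stage 2 is itself unloaded: V_out = V_mid × R4/(R3+R4) = 7.068 × 8.27/20.27 = 2.88 V.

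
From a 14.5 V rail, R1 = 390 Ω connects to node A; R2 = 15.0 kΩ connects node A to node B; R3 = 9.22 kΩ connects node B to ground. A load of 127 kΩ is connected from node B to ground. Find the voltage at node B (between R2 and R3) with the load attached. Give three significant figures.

V ≈ 5.20 V

At node B, R3 is in parallel with the load: R3‖R_L = 8596 Ω.
Below node A the resistance is R2 + (R3‖R_L) = 23600 Ω, so V_A = 14.5 × 23600/23990 = 14.26 V.
Then V_B = V_A × (R3‖R_L)/(R2 + R3‖R_L) = 14.26 × 8596/23600 = 5.20 V.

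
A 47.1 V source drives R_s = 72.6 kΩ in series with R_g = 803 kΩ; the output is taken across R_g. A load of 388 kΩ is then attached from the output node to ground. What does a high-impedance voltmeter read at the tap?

The load sits in parallel with R_g: R_g‖R_L = (803 × 388) / (803 + 388) = 261.6 kΩ.
V_out = 47.1 × 261.6 / (72.6 + 261.6) = 47.1 × 261.6/334.2 = 36.9 V.
(Unloaded it would have been 43.2 V.)

V_out ≈ 36.9 V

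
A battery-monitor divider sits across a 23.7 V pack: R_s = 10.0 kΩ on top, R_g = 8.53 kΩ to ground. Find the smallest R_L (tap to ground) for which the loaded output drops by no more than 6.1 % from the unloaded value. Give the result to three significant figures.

Output resistance R_th = R_s‖R_g = (10.0 × 8.53)/18.53 = 4.603 kΩ.
The fractional drop is R_th/(R_th + R_L); requiring this ≤ 0.0610 gives R_L ≥ R_th(1/0.0610 − 1) = 4.603 × 15.39 = 70.9 kΩ.

R_L(min) ≈ 70.9 kΩ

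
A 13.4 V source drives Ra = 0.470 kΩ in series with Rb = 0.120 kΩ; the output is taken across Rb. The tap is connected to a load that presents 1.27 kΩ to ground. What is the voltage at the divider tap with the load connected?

The load sits in parallel with Rb: Rb‖R_L = (120 × 1270) / (120 + 1270) = 109.6 Ω.
V_out = 13.4 × 109.6 / (470 + 109.6) = 13.4 × 109.6/579.6 = 2.53 V.

V_out ≈ 2.53 V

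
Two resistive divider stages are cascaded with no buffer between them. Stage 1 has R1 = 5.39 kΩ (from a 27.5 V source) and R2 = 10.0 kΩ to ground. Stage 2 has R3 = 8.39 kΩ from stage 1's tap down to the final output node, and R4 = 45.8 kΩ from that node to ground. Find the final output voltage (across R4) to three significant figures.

Stage 2 presents R3+R4 = 54.19 kΩ as a load on stage 1's tap.
Stage 1's lower leg becomes R2‖(R3+R4) = 8.442 kΩ, so V_mid = 27.5 × 8.442/13.83 = 16.78 V.
Stage 2 is itself unloaded: V_out = V_mid × R4/(R3+R4) = 16.78 × 45.8/54.19 = 14.2 V.

V_out ≈ 14.2 V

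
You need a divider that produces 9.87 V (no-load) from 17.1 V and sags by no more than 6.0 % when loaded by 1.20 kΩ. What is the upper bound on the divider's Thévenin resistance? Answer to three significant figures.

Loading drop = R_th/(R_th + R_L) ≤ 0.0600, so R_th ≤ R_L · ε/(1−ε) = 1.20 kΩ × 0.0600/0.9400 = 76.6 Ω.
(Any R1, R2 with R2/(R1+R2) = 0.577 and R1‖R2 ≤ 76.6 Ω will meet the spec.)

R_th ≤ 76.6 Ω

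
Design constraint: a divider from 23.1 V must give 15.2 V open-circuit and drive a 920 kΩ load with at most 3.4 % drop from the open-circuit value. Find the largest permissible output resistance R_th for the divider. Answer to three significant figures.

R_th ≤ 32.4 kΩ

Loading drop = R_th/(R_th + R_L) ≤ 0.0340, so R_th ≤ R_L · ε/(1−ε) = 920 kΩ × 0.0340/0.9660 = 32.4 kΩ.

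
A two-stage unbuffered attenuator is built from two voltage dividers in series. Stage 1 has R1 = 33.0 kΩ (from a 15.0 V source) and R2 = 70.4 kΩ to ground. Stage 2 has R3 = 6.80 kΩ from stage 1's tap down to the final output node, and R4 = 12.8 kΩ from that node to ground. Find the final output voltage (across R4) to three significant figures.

Stage 2 presents R3+R4 = 19.60 kΩ as a load on stage 1's tap.
Stage 1's lower leg becomes R2‖(R3+R4) = 15.33 kΩ, so V_mid = 15.0 × 15.33/48.33 = 4.758 V.
Stage 2 is itself unloaded: V_out = V_mid × R4/(R3+R4) = 4.758 × 12.8/19.60 = 3.11 V.

V_out ≈ 3.11 V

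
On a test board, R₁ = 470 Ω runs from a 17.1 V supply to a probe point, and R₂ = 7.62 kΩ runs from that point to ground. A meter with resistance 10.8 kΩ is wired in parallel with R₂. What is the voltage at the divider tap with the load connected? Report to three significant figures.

V_out ≈ 15.5 V

The load sits in parallel with R₂: R₂‖R_L = (7620 × 10800) / (7620 + 10800) = 4468 Ω.
V_out = 17.1 × 4468 / (470 + 4468) = 17.1 × 4468/4938 = 15.5 V.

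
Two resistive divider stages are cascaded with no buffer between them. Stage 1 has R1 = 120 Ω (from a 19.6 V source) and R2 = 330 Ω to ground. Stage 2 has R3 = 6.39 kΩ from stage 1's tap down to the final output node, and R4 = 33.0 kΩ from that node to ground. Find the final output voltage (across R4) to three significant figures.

Stage 2 presents R3+R4 = 39390 Ω as a load on stage 1's tap.
Stage 1's lower leg becomes R2‖(R3+R4) = 327.3 Ω, so V_mid = 19.6 × 327.3/447.3 = 14.34 V.
Stage 2 is itself unloaded: V_out = V_mid × R4/(R3+R4) = 14.34 × 33000/39390 = 12.0 V.

V_out ≈ 12.0 V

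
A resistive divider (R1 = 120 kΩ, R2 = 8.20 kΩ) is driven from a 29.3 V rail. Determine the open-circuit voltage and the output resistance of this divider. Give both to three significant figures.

V_th = 1.87 V, R_th = 7.68 kΩ

V_th is the open-circuit tap voltage: 29.3 × 8.20/(120 + 8.20) = 1.87 V.
With the supply zeroed, R1 and R2 appear in parallel from the tap: R_th = R1‖R2 = (120 × 8.20)/128.2 = 7.68 kΩ.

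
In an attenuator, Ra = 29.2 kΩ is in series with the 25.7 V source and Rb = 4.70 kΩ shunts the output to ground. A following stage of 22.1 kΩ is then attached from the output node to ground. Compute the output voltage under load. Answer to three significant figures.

V_out ≈ 3.01 V

The load sits in parallel with Rb: Rb‖R_L = (4.70 × 22.1) / (4.70 + 22.1) = 3.876 kΩ.
V_out = 25.7 × 3.876 / (29.2 + 3.876) = 25.7 × 3.876/33.08 = 3.01 V.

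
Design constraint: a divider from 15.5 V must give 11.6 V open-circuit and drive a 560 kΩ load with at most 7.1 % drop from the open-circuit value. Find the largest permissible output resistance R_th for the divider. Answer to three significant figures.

Loading drop = R_th/(R_th + R_L) ≤ 0.0710, so R_th ≤ R_L · ε/(1−ε) = 560 kΩ × 0.0710/0.9290 = 42.8 kΩ.

R_th ≤ 42.8 kΩ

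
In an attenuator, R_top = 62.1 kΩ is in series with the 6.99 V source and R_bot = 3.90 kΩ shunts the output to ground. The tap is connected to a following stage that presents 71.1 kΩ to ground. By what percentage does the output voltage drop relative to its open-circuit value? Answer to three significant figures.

The divider's output (Thévenin) resistance is R_top‖R_bot = 3.670 kΩ.
Fractional drop under load = R_th/(R_th + R_L) = 3.670 / (3.670 + 71.1) = 0.04908.
So the output falls by 4.91 %.

4.91 %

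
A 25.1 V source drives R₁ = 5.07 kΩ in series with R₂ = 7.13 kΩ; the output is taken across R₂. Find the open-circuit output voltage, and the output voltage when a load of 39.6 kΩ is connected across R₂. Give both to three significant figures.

Unloaded: 14.7 V; loaded: 13.6 V

Open-circuit: V = 25.1 × 7.13/(5.07 + 7.13) = 14.7 V.
With the load, R₂ becomes R₂‖R_L = 6.042 kΩ, so V = 25.1 × 6.042/11.11 = 13.6 V.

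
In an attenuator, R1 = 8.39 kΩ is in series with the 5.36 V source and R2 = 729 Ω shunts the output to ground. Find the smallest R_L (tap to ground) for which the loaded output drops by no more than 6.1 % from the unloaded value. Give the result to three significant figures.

Output resistance R_th = R1‖R2 = (8390 × 729)/9119 = 670.7 Ω.
The fractional drop is R_th/(R_th + R_L); requiring this ≤ 0.0610 gives R_L ≥ R_th(1/0.0610 − 1) = 670.7 × 15.39 = 10.3 kΩ.

R_L(min) ≈ 10.3 kΩ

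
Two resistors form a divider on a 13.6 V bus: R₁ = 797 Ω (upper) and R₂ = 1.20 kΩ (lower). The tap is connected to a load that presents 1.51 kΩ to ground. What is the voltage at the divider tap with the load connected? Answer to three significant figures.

The load sits in parallel with R₂: R₂‖R_L = (1200 × 1510) / (1200 + 1510) = 668.6 Ω.
V_out = 13.6 × 668.6 / (797 + 668.6) = 13.6 × 668.6/1466 = 6.20 V.

V_out ≈ 6.20 V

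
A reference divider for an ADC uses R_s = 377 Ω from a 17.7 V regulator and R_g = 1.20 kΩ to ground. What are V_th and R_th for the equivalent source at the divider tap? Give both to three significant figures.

V_th is the open-circuit tap voltage: 17.7 × 1200/(377 + 1200) = 13.5 V.
With the supply zeroed, R_s and R_g appear in parallel from the tap: R_th = R_s‖R_g = (377 × 1200)/1577 = 287 Ω.

V_th = 13.5 V, R_th = 287 Ω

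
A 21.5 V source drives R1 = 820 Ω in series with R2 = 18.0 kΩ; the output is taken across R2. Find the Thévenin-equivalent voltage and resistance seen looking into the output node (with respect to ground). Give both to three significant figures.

V_th is the open-circuit tap voltage: 21.5 × 18000/(820 + 18000) = 20.6 V.
With the supply zeroed, R1 and R2 appear in parallel from the tap: R_th = R1‖R2 = (820 × 18000)/18820 = 784 Ω.

V_th = 20.6 V, R_th = 784 Ω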